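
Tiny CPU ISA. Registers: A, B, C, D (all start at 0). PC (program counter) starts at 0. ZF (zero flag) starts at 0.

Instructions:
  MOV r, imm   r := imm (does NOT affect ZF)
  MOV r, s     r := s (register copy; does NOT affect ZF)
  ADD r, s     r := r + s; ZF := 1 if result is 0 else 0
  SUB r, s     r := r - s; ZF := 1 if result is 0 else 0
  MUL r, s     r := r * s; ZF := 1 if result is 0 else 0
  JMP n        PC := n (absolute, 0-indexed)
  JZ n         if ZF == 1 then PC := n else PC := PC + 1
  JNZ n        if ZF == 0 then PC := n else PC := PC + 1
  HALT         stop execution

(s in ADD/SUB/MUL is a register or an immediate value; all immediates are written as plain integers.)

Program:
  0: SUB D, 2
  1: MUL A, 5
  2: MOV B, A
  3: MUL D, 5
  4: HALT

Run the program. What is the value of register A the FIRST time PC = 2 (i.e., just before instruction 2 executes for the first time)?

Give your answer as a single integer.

Step 1: PC=0 exec 'SUB D, 2'. After: A=0 B=0 C=0 D=-2 ZF=0 PC=1
Step 2: PC=1 exec 'MUL A, 5'. After: A=0 B=0 C=0 D=-2 ZF=1 PC=2
First time PC=2: A=0

0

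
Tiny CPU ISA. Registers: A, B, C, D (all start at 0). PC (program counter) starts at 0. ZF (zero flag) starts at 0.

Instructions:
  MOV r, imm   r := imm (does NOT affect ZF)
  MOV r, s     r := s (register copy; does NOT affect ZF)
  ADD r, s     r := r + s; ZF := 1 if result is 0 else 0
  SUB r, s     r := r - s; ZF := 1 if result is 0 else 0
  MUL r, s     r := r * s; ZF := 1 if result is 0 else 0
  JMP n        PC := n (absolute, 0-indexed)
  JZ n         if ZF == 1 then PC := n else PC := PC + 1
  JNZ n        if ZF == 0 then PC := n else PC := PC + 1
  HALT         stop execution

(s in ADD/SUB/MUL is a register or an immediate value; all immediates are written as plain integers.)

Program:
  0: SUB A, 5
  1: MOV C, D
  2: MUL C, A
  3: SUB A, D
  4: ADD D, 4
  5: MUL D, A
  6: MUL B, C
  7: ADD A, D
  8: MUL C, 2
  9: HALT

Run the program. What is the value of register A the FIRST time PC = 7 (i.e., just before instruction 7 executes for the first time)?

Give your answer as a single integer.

Step 1: PC=0 exec 'SUB A, 5'. After: A=-5 B=0 C=0 D=0 ZF=0 PC=1
Step 2: PC=1 exec 'MOV C, D'. After: A=-5 B=0 C=0 D=0 ZF=0 PC=2
Step 3: PC=2 exec 'MUL C, A'. After: A=-5 B=0 C=0 D=0 ZF=1 PC=3
Step 4: PC=3 exec 'SUB A, D'. After: A=-5 B=0 C=0 D=0 ZF=0 PC=4
Step 5: PC=4 exec 'ADD D, 4'. After: A=-5 B=0 C=0 D=4 ZF=0 PC=5
Step 6: PC=5 exec 'MUL D, A'. After: A=-5 B=0 C=0 D=-20 ZF=0 PC=6
Step 7: PC=6 exec 'MUL B, C'. After: A=-5 B=0 C=0 D=-20 ZF=1 PC=7
First time PC=7: A=-5

-5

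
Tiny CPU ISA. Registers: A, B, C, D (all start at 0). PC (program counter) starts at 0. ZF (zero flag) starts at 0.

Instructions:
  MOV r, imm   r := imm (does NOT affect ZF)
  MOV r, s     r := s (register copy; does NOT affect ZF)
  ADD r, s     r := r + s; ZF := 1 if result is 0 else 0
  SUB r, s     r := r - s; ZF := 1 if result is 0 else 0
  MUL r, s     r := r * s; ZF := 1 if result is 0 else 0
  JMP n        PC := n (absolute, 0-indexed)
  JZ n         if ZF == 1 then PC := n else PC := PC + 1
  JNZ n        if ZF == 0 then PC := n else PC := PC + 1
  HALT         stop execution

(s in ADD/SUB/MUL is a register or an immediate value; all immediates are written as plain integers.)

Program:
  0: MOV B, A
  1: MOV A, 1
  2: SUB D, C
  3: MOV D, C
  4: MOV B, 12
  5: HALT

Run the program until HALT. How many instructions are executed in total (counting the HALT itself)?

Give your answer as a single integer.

Answer: 6

Derivation:
Step 1: PC=0 exec 'MOV B, A'. After: A=0 B=0 C=0 D=0 ZF=0 PC=1
Step 2: PC=1 exec 'MOV A, 1'. After: A=1 B=0 C=0 D=0 ZF=0 PC=2
Step 3: PC=2 exec 'SUB D, C'. After: A=1 B=0 C=0 D=0 ZF=1 PC=3
Step 4: PC=3 exec 'MOV D, C'. After: A=1 B=0 C=0 D=0 ZF=1 PC=4
Step 5: PC=4 exec 'MOV B, 12'. After: A=1 B=12 C=0 D=0 ZF=1 PC=5
Step 6: PC=5 exec 'HALT'. After: A=1 B=12 C=0 D=0 ZF=1 PC=5 HALTED
Total instructions executed: 6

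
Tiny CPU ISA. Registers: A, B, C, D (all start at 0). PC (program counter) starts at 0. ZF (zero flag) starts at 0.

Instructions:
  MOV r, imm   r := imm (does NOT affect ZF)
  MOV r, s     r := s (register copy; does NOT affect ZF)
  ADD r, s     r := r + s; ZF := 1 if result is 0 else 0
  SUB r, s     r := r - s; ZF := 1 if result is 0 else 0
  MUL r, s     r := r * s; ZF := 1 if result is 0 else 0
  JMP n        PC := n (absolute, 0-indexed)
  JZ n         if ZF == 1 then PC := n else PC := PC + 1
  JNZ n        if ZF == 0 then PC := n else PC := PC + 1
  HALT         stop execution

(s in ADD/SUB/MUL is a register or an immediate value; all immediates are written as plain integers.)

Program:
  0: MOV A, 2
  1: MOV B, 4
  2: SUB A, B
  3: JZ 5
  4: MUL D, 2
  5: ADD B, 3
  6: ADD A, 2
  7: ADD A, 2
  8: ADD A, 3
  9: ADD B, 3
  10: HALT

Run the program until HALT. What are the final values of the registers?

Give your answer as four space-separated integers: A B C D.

Answer: 5 10 0 0

Derivation:
Step 1: PC=0 exec 'MOV A, 2'. After: A=2 B=0 C=0 D=0 ZF=0 PC=1
Step 2: PC=1 exec 'MOV B, 4'. After: A=2 B=4 C=0 D=0 ZF=0 PC=2
Step 3: PC=2 exec 'SUB A, B'. After: A=-2 B=4 C=0 D=0 ZF=0 PC=3
Step 4: PC=3 exec 'JZ 5'. After: A=-2 B=4 C=0 D=0 ZF=0 PC=4
Step 5: PC=4 exec 'MUL D, 2'. After: A=-2 B=4 C=0 D=0 ZF=1 PC=5
Step 6: PC=5 exec 'ADD B, 3'. After: A=-2 B=7 C=0 D=0 ZF=0 PC=6
Step 7: PC=6 exec 'ADD A, 2'. After: A=0 B=7 C=0 D=0 ZF=1 PC=7
Step 8: PC=7 exec 'ADD A, 2'. After: A=2 B=7 C=0 D=0 ZF=0 PC=8
Step 9: PC=8 exec 'ADD A, 3'. After: A=5 B=7 C=0 D=0 ZF=0 PC=9
Step 10: PC=9 exec 'ADD B, 3'. After: A=5 B=10 C=0 D=0 ZF=0 PC=10
Step 11: PC=10 exec 'HALT'. After: A=5 B=10 C=0 D=0 ZF=0 PC=10 HALTED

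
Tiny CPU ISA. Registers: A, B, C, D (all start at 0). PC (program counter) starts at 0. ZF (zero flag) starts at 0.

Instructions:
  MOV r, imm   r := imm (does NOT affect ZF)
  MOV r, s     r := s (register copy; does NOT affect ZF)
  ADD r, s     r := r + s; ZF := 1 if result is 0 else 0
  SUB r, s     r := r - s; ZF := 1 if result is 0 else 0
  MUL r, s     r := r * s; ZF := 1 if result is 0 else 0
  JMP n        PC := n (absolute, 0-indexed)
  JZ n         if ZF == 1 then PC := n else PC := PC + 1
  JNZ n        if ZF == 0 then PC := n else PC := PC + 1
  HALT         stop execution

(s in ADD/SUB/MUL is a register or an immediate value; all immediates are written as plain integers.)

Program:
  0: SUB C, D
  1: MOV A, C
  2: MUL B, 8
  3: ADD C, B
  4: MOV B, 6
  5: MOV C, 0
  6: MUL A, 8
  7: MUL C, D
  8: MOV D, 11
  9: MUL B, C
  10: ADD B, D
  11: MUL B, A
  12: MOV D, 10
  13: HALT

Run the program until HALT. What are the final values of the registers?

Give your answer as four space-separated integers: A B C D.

Step 1: PC=0 exec 'SUB C, D'. After: A=0 B=0 C=0 D=0 ZF=1 PC=1
Step 2: PC=1 exec 'MOV A, C'. After: A=0 B=0 C=0 D=0 ZF=1 PC=2
Step 3: PC=2 exec 'MUL B, 8'. After: A=0 B=0 C=0 D=0 ZF=1 PC=3
Step 4: PC=3 exec 'ADD C, B'. After: A=0 B=0 C=0 D=0 ZF=1 PC=4
Step 5: PC=4 exec 'MOV B, 6'. After: A=0 B=6 C=0 D=0 ZF=1 PC=5
Step 6: PC=5 exec 'MOV C, 0'. After: A=0 B=6 C=0 D=0 ZF=1 PC=6
Step 7: PC=6 exec 'MUL A, 8'. After: A=0 B=6 C=0 D=0 ZF=1 PC=7
Step 8: PC=7 exec 'MUL C, D'. After: A=0 B=6 C=0 D=0 ZF=1 PC=8
Step 9: PC=8 exec 'MOV D, 11'. After: A=0 B=6 C=0 D=11 ZF=1 PC=9
Step 10: PC=9 exec 'MUL B, C'. After: A=0 B=0 C=0 D=11 ZF=1 PC=10
Step 11: PC=10 exec 'ADD B, D'. After: A=0 B=11 C=0 D=11 ZF=0 PC=11
Step 12: PC=11 exec 'MUL B, A'. After: A=0 B=0 C=0 D=11 ZF=1 PC=12
Step 13: PC=12 exec 'MOV D, 10'. After: A=0 B=0 C=0 D=10 ZF=1 PC=13
Step 14: PC=13 exec 'HALT'. After: A=0 B=0 C=0 D=10 ZF=1 PC=13 HALTED

Answer: 0 0 0 10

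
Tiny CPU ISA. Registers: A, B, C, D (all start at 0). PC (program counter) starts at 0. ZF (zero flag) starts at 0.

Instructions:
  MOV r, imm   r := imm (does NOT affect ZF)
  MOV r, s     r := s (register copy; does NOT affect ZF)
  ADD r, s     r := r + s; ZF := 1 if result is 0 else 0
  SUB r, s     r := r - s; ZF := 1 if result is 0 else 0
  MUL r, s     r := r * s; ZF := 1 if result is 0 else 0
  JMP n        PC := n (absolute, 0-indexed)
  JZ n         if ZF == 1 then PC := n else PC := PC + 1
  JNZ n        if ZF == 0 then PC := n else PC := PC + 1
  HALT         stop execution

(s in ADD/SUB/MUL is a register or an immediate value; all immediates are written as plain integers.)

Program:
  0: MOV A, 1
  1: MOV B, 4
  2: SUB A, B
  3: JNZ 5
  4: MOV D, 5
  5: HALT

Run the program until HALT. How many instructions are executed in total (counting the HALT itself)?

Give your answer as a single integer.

Answer: 5

Derivation:
Step 1: PC=0 exec 'MOV A, 1'. After: A=1 B=0 C=0 D=0 ZF=0 PC=1
Step 2: PC=1 exec 'MOV B, 4'. After: A=1 B=4 C=0 D=0 ZF=0 PC=2
Step 3: PC=2 exec 'SUB A, B'. After: A=-3 B=4 C=0 D=0 ZF=0 PC=3
Step 4: PC=3 exec 'JNZ 5'. After: A=-3 B=4 C=0 D=0 ZF=0 PC=5
Step 5: PC=5 exec 'HALT'. After: A=-3 B=4 C=0 D=0 ZF=0 PC=5 HALTED
Total instructions executed: 5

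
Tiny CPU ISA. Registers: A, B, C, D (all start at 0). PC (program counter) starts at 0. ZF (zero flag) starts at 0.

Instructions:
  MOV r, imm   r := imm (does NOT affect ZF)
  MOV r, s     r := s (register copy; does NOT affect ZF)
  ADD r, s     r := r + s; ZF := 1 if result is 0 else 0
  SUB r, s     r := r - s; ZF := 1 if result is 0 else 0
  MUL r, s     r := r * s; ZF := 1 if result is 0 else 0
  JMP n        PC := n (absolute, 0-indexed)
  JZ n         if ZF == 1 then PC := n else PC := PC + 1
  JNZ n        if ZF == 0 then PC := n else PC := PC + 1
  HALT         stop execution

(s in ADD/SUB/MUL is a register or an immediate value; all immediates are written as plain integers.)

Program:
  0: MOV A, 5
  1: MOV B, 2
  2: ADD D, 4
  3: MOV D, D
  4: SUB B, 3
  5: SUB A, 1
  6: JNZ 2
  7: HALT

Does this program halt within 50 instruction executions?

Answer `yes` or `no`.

Step 1: PC=0 exec 'MOV A, 5'. After: A=5 B=0 C=0 D=0 ZF=0 PC=1
Step 2: PC=1 exec 'MOV B, 2'. After: A=5 B=2 C=0 D=0 ZF=0 PC=2
Step 3: PC=2 exec 'ADD D, 4'. After: A=5 B=2 C=0 D=4 ZF=0 PC=3
Step 4: PC=3 exec 'MOV D, D'. After: A=5 B=2 C=0 D=4 ZF=0 PC=4
Step 5: PC=4 exec 'SUB B, 3'. After: A=5 B=-1 C=0 D=4 ZF=0 PC=5
Step 6: PC=5 exec 'SUB A, 1'. After: A=4 B=-1 C=0 D=4 ZF=0 PC=6
Step 7: PC=6 exec 'JNZ 2'. After: A=4 B=-1 C=0 D=4 ZF=0 PC=2
Step 8: PC=2 exec 'ADD D, 4'. After: A=4 B=-1 C=0 D=8 ZF=0 PC=3
Step 9: PC=3 exec 'MOV D, D'. After: A=4 B=-1 C=0 D=8 ZF=0 PC=4
Step 10: PC=4 exec 'SUB B, 3'. After: A=4 B=-4 C=0 D=8 ZF=0 PC=5
Step 11: PC=5 exec 'SUB A, 1'. After: A=3 B=-4 C=0 D=8 ZF=0 PC=6
Step 12: PC=6 exec 'JNZ 2'. After: A=3 B=-4 C=0 D=8 ZF=0 PC=2
Step 13: PC=2 exec 'ADD D, 4'. After: A=3 B=-4 C=0 D=12 ZF=0 PC=3
Step 14: PC=3 exec 'MOV D, D'. After: A=3 B=-4 C=0 D=12 ZF=0 PC=4
Step 15: PC=4 exec 'SUB B, 3'. After: A=3 B=-7 C=0 D=12 ZF=0 PC=5
Step 16: PC=5 exec 'SUB A, 1'. After: A=2 B=-7 C=0 D=12 ZF=0 PC=6
Step 17: PC=6 exec 'JNZ 2'. After: A=2 B=-7 C=0 D=12 ZF=0 PC=2
Step 18: PC=2 exec 'ADD D, 4'. After: A=2 B=-7 C=0 D=16 ZF=0 PC=3
Step 19: PC=3 exec 'MOV D, D'. After: A=2 B=-7 C=0 D=16 ZF=0 PC=4
Step 20: PC=4 exec 'SUB B, 3'. After: A=2 B=-10 C=0 D=16 ZF=0 PC=5
Step 21: PC=5 exec 'SUB A, 1'. After: A=1 B=-10 C=0 D=16 ZF=0 PC=6
Step 22: PC=6 exec 'JNZ 2'. After: A=1 B=-10 C=0 D=16 ZF=0 PC=2
Step 23: PC=2 exec 'ADD D, 4'. After: A=1 B=-10 C=0 D=20 ZF=0 PC=3
Step 24: PC=3 exec 'MOV D, D'. After: A=1 B=-10 C=0 D=20 ZF=0 PC=4
Step 25: PC=4 exec 'SUB B, 3'. After: A=1 B=-13 C=0 D=20 ZF=0 PC=5
Step 26: PC=5 exec 'SUB A, 1'. After: A=0 B=-13 C=0 D=20 ZF=1 PC=6
Step 27: PC=6 exec 'JNZ 2'. After: A=0 B=-13 C=0 D=20 ZF=1 PC=7
Step 28: PC=7 exec 'HALT'. After: A=0 B=-13 C=0 D=20 ZF=1 PC=7 HALTED

Answer: yes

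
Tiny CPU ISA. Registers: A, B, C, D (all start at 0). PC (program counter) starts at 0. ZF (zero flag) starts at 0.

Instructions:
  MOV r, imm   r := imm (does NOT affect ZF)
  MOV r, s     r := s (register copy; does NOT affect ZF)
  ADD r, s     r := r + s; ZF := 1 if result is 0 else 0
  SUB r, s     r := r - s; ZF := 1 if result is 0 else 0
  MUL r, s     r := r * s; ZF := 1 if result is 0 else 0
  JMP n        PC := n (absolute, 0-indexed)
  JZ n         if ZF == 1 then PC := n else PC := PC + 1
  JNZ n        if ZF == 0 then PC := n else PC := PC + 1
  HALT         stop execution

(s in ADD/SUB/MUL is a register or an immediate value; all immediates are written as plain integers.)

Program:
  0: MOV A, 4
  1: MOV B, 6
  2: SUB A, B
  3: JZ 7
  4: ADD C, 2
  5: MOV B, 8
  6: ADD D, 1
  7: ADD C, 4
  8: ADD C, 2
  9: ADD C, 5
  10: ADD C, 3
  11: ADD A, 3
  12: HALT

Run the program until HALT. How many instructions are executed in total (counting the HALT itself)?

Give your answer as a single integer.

Step 1: PC=0 exec 'MOV A, 4'. After: A=4 B=0 C=0 D=0 ZF=0 PC=1
Step 2: PC=1 exec 'MOV B, 6'. After: A=4 B=6 C=0 D=0 ZF=0 PC=2
Step 3: PC=2 exec 'SUB A, B'. After: A=-2 B=6 C=0 D=0 ZF=0 PC=3
Step 4: PC=3 exec 'JZ 7'. After: A=-2 B=6 C=0 D=0 ZF=0 PC=4
Step 5: PC=4 exec 'ADD C, 2'. After: A=-2 B=6 C=2 D=0 ZF=0 PC=5
Step 6: PC=5 exec 'MOV B, 8'. After: A=-2 B=8 C=2 D=0 ZF=0 PC=6
Step 7: PC=6 exec 'ADD D, 1'. After: A=-2 B=8 C=2 D=1 ZF=0 PC=7
Step 8: PC=7 exec 'ADD C, 4'. After: A=-2 B=8 C=6 D=1 ZF=0 PC=8
Step 9: PC=8 exec 'ADD C, 2'. After: A=-2 B=8 C=8 D=1 ZF=0 PC=9
Step 10: PC=9 exec 'ADD C, 5'. After: A=-2 B=8 C=13 D=1 ZF=0 PC=10
Step 11: PC=10 exec 'ADD C, 3'. After: A=-2 B=8 C=16 D=1 ZF=0 PC=11
Step 12: PC=11 exec 'ADD A, 3'. After: A=1 B=8 C=16 D=1 ZF=0 PC=12
Step 13: PC=12 exec 'HALT'. After: A=1 B=8 C=16 D=1 ZF=0 PC=12 HALTED
Total instructions executed: 13

Answer: 13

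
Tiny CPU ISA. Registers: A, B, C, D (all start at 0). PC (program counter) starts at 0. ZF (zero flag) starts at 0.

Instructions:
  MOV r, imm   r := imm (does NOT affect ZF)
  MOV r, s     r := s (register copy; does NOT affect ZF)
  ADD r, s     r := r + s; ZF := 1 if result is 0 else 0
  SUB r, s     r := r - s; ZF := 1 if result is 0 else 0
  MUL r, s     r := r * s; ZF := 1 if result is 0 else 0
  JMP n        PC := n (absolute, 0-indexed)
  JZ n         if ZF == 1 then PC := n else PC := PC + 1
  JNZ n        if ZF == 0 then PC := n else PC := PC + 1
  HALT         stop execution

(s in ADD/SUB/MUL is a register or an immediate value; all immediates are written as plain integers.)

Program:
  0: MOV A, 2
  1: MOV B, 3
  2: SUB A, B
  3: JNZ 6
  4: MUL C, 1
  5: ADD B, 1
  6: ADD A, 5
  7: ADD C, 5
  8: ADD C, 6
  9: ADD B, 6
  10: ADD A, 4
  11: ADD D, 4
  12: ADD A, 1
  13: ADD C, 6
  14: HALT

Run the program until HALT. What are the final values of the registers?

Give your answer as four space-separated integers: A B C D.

Answer: 9 9 17 4

Derivation:
Step 1: PC=0 exec 'MOV A, 2'. After: A=2 B=0 C=0 D=0 ZF=0 PC=1
Step 2: PC=1 exec 'MOV B, 3'. After: A=2 B=3 C=0 D=0 ZF=0 PC=2
Step 3: PC=2 exec 'SUB A, B'. After: A=-1 B=3 C=0 D=0 ZF=0 PC=3
Step 4: PC=3 exec 'JNZ 6'. After: A=-1 B=3 C=0 D=0 ZF=0 PC=6
Step 5: PC=6 exec 'ADD A, 5'. After: A=4 B=3 C=0 D=0 ZF=0 PC=7
Step 6: PC=7 exec 'ADD C, 5'. After: A=4 B=3 C=5 D=0 ZF=0 PC=8
Step 7: PC=8 exec 'ADD C, 6'. After: A=4 B=3 C=11 D=0 ZF=0 PC=9
Step 8: PC=9 exec 'ADD B, 6'. After: A=4 B=9 C=11 D=0 ZF=0 PC=10
Step 9: PC=10 exec 'ADD A, 4'. After: A=8 B=9 C=11 D=0 ZF=0 PC=11
Step 10: PC=11 exec 'ADD D, 4'. After: A=8 B=9 C=11 D=4 ZF=0 PC=12
Step 11: PC=12 exec 'ADD A, 1'. After: A=9 B=9 C=11 D=4 ZF=0 PC=13
Step 12: PC=13 exec 'ADD C, 6'. After: A=9 B=9 C=17 D=4 ZF=0 PC=14
Step 13: PC=14 exec 'HALT'. After: A=9 B=9 C=17 D=4 ZF=0 PC=14 HALTED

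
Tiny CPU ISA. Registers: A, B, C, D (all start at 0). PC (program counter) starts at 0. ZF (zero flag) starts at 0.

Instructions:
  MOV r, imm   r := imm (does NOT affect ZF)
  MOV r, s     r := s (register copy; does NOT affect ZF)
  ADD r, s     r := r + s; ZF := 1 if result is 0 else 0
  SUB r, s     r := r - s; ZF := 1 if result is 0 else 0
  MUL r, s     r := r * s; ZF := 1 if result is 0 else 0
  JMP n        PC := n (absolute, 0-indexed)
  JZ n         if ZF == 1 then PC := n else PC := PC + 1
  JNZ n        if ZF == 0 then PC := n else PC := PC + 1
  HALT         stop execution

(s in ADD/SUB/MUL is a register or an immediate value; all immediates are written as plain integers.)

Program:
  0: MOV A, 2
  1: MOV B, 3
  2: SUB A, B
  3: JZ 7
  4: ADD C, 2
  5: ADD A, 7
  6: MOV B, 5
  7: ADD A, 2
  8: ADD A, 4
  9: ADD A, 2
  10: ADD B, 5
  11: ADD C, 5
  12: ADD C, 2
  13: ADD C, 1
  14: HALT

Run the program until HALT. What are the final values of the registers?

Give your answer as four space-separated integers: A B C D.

Step 1: PC=0 exec 'MOV A, 2'. After: A=2 B=0 C=0 D=0 ZF=0 PC=1
Step 2: PC=1 exec 'MOV B, 3'. After: A=2 B=3 C=0 D=0 ZF=0 PC=2
Step 3: PC=2 exec 'SUB A, B'. After: A=-1 B=3 C=0 D=0 ZF=0 PC=3
Step 4: PC=3 exec 'JZ 7'. After: A=-1 B=3 C=0 D=0 ZF=0 PC=4
Step 5: PC=4 exec 'ADD C, 2'. After: A=-1 B=3 C=2 D=0 ZF=0 PC=5
Step 6: PC=5 exec 'ADD A, 7'. After: A=6 B=3 C=2 D=0 ZF=0 PC=6
Step 7: PC=6 exec 'MOV B, 5'. After: A=6 B=5 C=2 D=0 ZF=0 PC=7
Step 8: PC=7 exec 'ADD A, 2'. After: A=8 B=5 C=2 D=0 ZF=0 PC=8
Step 9: PC=8 exec 'ADD A, 4'. After: A=12 B=5 C=2 D=0 ZF=0 PC=9
Step 10: PC=9 exec 'ADD A, 2'. After: A=14 B=5 C=2 D=0 ZF=0 PC=10
Step 11: PC=10 exec 'ADD B, 5'. After: A=14 B=10 C=2 D=0 ZF=0 PC=11
Step 12: PC=11 exec 'ADD C, 5'. After: A=14 B=10 C=7 D=0 ZF=0 PC=12
Step 13: PC=12 exec 'ADD C, 2'. After: A=14 B=10 C=9 D=0 ZF=0 PC=13
Step 14: PC=13 exec 'ADD C, 1'. After: A=14 B=10 C=10 D=0 ZF=0 PC=14
Step 15: PC=14 exec 'HALT'. After: A=14 B=10 C=10 D=0 ZF=0 PC=14 HALTED

Answer: 14 10 10 0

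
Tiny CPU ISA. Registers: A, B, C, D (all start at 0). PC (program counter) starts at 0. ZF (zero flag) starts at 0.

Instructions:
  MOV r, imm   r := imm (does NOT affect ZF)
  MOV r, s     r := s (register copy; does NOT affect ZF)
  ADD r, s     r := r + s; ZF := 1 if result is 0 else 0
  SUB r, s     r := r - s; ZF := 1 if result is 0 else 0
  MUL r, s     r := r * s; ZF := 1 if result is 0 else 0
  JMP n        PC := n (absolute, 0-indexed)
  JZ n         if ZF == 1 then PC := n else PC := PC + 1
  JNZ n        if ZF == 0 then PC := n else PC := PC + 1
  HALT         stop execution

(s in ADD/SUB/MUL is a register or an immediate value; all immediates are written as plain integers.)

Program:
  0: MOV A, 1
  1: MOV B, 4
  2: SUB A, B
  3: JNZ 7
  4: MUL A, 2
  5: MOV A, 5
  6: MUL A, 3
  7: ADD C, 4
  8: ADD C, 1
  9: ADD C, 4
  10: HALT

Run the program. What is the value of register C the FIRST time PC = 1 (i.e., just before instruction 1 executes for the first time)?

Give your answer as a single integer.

Step 1: PC=0 exec 'MOV A, 1'. After: A=1 B=0 C=0 D=0 ZF=0 PC=1
First time PC=1: C=0

0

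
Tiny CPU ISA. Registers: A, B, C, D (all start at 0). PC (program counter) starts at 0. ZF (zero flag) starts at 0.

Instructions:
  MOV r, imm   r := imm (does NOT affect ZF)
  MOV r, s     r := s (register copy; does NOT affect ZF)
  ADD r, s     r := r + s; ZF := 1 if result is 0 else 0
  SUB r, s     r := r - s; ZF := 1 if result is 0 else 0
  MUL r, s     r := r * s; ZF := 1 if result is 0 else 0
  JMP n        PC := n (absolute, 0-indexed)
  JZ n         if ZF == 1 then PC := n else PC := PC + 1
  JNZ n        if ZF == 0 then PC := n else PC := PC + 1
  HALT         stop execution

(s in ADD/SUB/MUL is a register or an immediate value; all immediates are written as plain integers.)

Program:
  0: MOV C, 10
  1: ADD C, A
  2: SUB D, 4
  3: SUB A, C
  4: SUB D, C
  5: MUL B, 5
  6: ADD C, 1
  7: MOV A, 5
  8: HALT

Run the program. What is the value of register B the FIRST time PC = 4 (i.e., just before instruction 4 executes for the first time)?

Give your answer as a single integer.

Step 1: PC=0 exec 'MOV C, 10'. After: A=0 B=0 C=10 D=0 ZF=0 PC=1
Step 2: PC=1 exec 'ADD C, A'. After: A=0 B=0 C=10 D=0 ZF=0 PC=2
Step 3: PC=2 exec 'SUB D, 4'. After: A=0 B=0 C=10 D=-4 ZF=0 PC=3
Step 4: PC=3 exec 'SUB A, C'. After: A=-10 B=0 C=10 D=-4 ZF=0 PC=4
First time PC=4: B=0

0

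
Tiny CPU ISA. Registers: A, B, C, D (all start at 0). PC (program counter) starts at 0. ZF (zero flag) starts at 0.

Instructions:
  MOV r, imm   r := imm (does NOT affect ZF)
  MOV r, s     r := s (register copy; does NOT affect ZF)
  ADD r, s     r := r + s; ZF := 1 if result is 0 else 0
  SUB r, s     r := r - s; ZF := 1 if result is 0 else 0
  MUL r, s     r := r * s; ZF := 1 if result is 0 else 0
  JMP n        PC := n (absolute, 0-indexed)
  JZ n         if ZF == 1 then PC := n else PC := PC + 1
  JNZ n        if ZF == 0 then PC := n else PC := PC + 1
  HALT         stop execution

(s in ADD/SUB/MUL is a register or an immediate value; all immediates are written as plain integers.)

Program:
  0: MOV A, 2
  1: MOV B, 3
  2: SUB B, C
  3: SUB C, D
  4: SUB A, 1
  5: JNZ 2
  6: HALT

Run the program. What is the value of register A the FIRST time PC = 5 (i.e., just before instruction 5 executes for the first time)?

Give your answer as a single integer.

Step 1: PC=0 exec 'MOV A, 2'. After: A=2 B=0 C=0 D=0 ZF=0 PC=1
Step 2: PC=1 exec 'MOV B, 3'. After: A=2 B=3 C=0 D=0 ZF=0 PC=2
Step 3: PC=2 exec 'SUB B, C'. After: A=2 B=3 C=0 D=0 ZF=0 PC=3
Step 4: PC=3 exec 'SUB C, D'. After: A=2 B=3 C=0 D=0 ZF=1 PC=4
Step 5: PC=4 exec 'SUB A, 1'. After: A=1 B=3 C=0 D=0 ZF=0 PC=5
First time PC=5: A=1

1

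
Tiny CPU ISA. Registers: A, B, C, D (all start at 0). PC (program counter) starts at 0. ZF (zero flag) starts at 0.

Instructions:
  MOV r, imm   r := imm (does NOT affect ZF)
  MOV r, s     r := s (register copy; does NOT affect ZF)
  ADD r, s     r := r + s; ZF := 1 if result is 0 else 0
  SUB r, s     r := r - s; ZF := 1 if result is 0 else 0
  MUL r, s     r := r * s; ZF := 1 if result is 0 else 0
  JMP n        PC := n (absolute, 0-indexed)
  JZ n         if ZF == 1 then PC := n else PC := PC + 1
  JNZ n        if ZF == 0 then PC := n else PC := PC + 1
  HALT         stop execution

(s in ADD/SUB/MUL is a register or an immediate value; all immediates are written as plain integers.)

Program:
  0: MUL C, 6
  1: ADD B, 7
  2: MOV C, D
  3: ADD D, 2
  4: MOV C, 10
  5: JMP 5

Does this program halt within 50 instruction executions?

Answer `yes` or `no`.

Step 1: PC=0 exec 'MUL C, 6'. After: A=0 B=0 C=0 D=0 ZF=1 PC=1
Step 2: PC=1 exec 'ADD B, 7'. After: A=0 B=7 C=0 D=0 ZF=0 PC=2
Step 3: PC=2 exec 'MOV C, D'. After: A=0 B=7 C=0 D=0 ZF=0 PC=3
Step 4: PC=3 exec 'ADD D, 2'. After: A=0 B=7 C=0 D=2 ZF=0 PC=4
Step 5: PC=4 exec 'MOV C, 10'. After: A=0 B=7 C=10 D=2 ZF=0 PC=5
Step 6: PC=5 exec 'JMP 5'. After: A=0 B=7 C=10 D=2 ZF=0 PC=5
State after step 6 equals state after step 5: the program is in a cycle of length 1 and will never halt.

Answer: no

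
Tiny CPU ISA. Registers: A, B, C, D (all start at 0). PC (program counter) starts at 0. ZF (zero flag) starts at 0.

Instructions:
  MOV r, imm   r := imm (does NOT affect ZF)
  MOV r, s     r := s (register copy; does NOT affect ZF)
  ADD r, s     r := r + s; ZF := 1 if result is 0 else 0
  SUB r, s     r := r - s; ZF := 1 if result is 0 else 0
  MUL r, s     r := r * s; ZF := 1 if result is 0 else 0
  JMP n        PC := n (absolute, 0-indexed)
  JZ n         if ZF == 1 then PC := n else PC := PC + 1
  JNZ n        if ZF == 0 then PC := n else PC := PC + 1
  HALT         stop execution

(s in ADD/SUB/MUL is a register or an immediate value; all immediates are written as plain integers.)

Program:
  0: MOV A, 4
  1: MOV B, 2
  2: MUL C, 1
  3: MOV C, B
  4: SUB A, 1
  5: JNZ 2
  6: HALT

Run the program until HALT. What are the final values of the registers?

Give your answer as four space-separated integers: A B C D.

Answer: 0 2 2 0

Derivation:
Step 1: PC=0 exec 'MOV A, 4'. After: A=4 B=0 C=0 D=0 ZF=0 PC=1
Step 2: PC=1 exec 'MOV B, 2'. After: A=4 B=2 C=0 D=0 ZF=0 PC=2
Step 3: PC=2 exec 'MUL C, 1'. After: A=4 B=2 C=0 D=0 ZF=1 PC=3
Step 4: PC=3 exec 'MOV C, B'. After: A=4 B=2 C=2 D=0 ZF=1 PC=4
Step 5: PC=4 exec 'SUB A, 1'. After: A=3 B=2 C=2 D=0 ZF=0 PC=5
Step 6: PC=5 exec 'JNZ 2'. After: A=3 B=2 C=2 D=0 ZF=0 PC=2
Step 7: PC=2 exec 'MUL C, 1'. After: A=3 B=2 C=2 D=0 ZF=0 PC=3
Step 8: PC=3 exec 'MOV C, B'. After: A=3 B=2 C=2 D=0 ZF=0 PC=4
Step 9: PC=4 exec 'SUB A, 1'. After: A=2 B=2 C=2 D=0 ZF=0 PC=5
Step 10: PC=5 exec 'JNZ 2'. After: A=2 B=2 C=2 D=0 ZF=0 PC=2
Step 11: PC=2 exec 'MUL C, 1'. After: A=2 B=2 C=2 D=0 ZF=0 PC=3
Step 12: PC=3 exec 'MOV C, B'. After: A=2 B=2 C=2 D=0 ZF=0 PC=4
Step 13: PC=4 exec 'SUB A, 1'. After: A=1 B=2 C=2 D=0 ZF=0 PC=5
Step 14: PC=5 exec 'JNZ 2'. After: A=1 B=2 C=2 D=0 ZF=0 PC=2
Step 15: PC=2 exec 'MUL C, 1'. After: A=1 B=2 C=2 D=0 ZF=0 PC=3
Step 16: PC=3 exec 'MOV C, B'. After: A=1 B=2 C=2 D=0 ZF=0 PC=4
Step 17: PC=4 exec 'SUB A, 1'. After: A=0 B=2 C=2 D=0 ZF=1 PC=5
Step 18: PC=5 exec 'JNZ 2'. After: A=0 B=2 C=2 D=0 ZF=1 PC=6
Step 19: PC=6 exec 'HALT'. After: A=0 B=2 C=2 D=0 ZF=1 PC=6 HALTED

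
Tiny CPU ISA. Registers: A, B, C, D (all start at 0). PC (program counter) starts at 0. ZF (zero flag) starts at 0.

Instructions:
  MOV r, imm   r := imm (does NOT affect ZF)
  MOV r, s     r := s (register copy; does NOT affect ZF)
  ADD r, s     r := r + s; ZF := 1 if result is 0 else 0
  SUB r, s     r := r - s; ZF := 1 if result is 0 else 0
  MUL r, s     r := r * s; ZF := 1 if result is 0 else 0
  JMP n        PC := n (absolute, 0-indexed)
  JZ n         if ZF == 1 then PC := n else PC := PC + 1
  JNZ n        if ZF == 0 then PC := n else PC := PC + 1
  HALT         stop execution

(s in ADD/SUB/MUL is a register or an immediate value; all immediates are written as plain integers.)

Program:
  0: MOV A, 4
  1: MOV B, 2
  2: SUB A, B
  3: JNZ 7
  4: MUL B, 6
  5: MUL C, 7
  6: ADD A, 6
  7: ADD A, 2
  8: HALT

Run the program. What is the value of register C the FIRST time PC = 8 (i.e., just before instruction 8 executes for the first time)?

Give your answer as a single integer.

Step 1: PC=0 exec 'MOV A, 4'. After: A=4 B=0 C=0 D=0 ZF=0 PC=1
Step 2: PC=1 exec 'MOV B, 2'. After: A=4 B=2 C=0 D=0 ZF=0 PC=2
Step 3: PC=2 exec 'SUB A, B'. After: A=2 B=2 C=0 D=0 ZF=0 PC=3
Step 4: PC=3 exec 'JNZ 7'. After: A=2 B=2 C=0 D=0 ZF=0 PC=7
Step 5: PC=7 exec 'ADD A, 2'. After: A=4 B=2 C=0 D=0 ZF=0 PC=8
First time PC=8: C=0

0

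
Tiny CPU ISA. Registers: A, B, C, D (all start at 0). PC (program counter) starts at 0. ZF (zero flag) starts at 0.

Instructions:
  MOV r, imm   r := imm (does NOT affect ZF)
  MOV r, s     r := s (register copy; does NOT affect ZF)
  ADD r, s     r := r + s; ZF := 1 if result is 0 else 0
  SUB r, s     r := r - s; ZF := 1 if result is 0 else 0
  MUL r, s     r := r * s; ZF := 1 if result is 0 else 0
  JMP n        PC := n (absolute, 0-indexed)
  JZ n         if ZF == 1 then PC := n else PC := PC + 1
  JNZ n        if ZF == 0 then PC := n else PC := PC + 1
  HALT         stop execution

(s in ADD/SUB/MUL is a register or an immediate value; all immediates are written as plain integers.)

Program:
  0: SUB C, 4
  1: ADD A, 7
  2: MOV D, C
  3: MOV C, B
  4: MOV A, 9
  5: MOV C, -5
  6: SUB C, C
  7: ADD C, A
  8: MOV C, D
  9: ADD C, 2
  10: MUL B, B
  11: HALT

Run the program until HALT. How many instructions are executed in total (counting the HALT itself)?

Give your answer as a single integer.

Answer: 12

Derivation:
Step 1: PC=0 exec 'SUB C, 4'. After: A=0 B=0 C=-4 D=0 ZF=0 PC=1
Step 2: PC=1 exec 'ADD A, 7'. After: A=7 B=0 C=-4 D=0 ZF=0 PC=2
Step 3: PC=2 exec 'MOV D, C'. After: A=7 B=0 C=-4 D=-4 ZF=0 PC=3
Step 4: PC=3 exec 'MOV C, B'. After: A=7 B=0 C=0 D=-4 ZF=0 PC=4
Step 5: PC=4 exec 'MOV A, 9'. After: A=9 B=0 C=0 D=-4 ZF=0 PC=5
Step 6: PC=5 exec 'MOV C, -5'. After: A=9 B=0 C=-5 D=-4 ZF=0 PC=6
Step 7: PC=6 exec 'SUB C, C'. After: A=9 B=0 C=0 D=-4 ZF=1 PC=7
Step 8: PC=7 exec 'ADD C, A'. After: A=9 B=0 C=9 D=-4 ZF=0 PC=8
Step 9: PC=8 exec 'MOV C, D'. After: A=9 B=0 C=-4 D=-4 ZF=0 PC=9
Step 10: PC=9 exec 'ADD C, 2'. After: A=9 B=0 C=-2 D=-4 ZF=0 PC=10
Step 11: PC=10 exec 'MUL B, B'. After: A=9 B=0 C=-2 D=-4 ZF=1 PC=11
Step 12: PC=11 exec 'HALT'. After: A=9 B=0 C=-2 D=-4 ZF=1 PC=11 HALTED
Total instructions executed: 12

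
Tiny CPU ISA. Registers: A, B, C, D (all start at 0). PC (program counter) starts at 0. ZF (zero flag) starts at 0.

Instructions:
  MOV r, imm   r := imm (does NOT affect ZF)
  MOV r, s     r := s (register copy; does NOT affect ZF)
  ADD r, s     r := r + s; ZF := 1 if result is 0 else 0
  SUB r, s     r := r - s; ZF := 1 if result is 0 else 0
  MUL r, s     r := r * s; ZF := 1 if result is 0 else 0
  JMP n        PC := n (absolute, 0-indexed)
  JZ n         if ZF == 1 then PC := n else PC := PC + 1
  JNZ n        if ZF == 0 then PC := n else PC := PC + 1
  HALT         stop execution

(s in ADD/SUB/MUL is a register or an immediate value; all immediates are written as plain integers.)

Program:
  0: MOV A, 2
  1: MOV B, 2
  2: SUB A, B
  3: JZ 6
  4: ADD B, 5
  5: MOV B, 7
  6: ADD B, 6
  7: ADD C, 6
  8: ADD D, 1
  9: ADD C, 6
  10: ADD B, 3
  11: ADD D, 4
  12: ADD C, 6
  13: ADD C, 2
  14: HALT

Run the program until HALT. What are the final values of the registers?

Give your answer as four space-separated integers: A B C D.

Answer: 0 11 20 5

Derivation:
Step 1: PC=0 exec 'MOV A, 2'. After: A=2 B=0 C=0 D=0 ZF=0 PC=1
Step 2: PC=1 exec 'MOV B, 2'. After: A=2 B=2 C=0 D=0 ZF=0 PC=2
Step 3: PC=2 exec 'SUB A, B'. After: A=0 B=2 C=0 D=0 ZF=1 PC=3
Step 4: PC=3 exec 'JZ 6'. After: A=0 B=2 C=0 D=0 ZF=1 PC=6
Step 5: PC=6 exec 'ADD B, 6'. After: A=0 B=8 C=0 D=0 ZF=0 PC=7
Step 6: PC=7 exec 'ADD C, 6'. After: A=0 B=8 C=6 D=0 ZF=0 PC=8
Step 7: PC=8 exec 'ADD D, 1'. After: A=0 B=8 C=6 D=1 ZF=0 PC=9
Step 8: PC=9 exec 'ADD C, 6'. After: A=0 B=8 C=12 D=1 ZF=0 PC=10
Step 9: PC=10 exec 'ADD B, 3'. After: A=0 B=11 C=12 D=1 ZF=0 PC=11
Step 10: PC=11 exec 'ADD D, 4'. After: A=0 B=11 C=12 D=5 ZF=0 PC=12
Step 11: PC=12 exec 'ADD C, 6'. After: A=0 B=11 C=18 D=5 ZF=0 PC=13
Step 12: PC=13 exec 'ADD C, 2'. After: A=0 B=11 C=20 D=5 ZF=0 PC=14
Step 13: PC=14 exec 'HALT'. After: A=0 B=11 C=20 D=5 ZF=0 PC=14 HALTED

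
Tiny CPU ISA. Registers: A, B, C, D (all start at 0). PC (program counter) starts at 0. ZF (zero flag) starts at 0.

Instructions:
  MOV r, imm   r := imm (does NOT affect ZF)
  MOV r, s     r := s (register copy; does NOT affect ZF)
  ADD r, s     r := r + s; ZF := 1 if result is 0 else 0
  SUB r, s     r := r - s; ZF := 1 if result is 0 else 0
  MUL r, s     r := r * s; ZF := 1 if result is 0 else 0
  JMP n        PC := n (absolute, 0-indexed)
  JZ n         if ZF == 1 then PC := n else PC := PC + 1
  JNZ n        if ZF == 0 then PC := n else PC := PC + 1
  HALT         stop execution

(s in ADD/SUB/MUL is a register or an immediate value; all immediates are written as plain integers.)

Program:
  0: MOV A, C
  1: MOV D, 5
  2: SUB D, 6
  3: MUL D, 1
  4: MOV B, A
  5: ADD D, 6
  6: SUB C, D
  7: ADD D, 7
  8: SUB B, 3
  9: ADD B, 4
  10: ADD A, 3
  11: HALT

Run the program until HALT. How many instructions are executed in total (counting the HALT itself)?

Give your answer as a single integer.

Answer: 12

Derivation:
Step 1: PC=0 exec 'MOV A, C'. After: A=0 B=0 C=0 D=0 ZF=0 PC=1
Step 2: PC=1 exec 'MOV D, 5'. After: A=0 B=0 C=0 D=5 ZF=0 PC=2
Step 3: PC=2 exec 'SUB D, 6'. After: A=0 B=0 C=0 D=-1 ZF=0 PC=3
Step 4: PC=3 exec 'MUL D, 1'. After: A=0 B=0 C=0 D=-1 ZF=0 PC=4
Step 5: PC=4 exec 'MOV B, A'. After: A=0 B=0 C=0 D=-1 ZF=0 PC=5
Step 6: PC=5 exec 'ADD D, 6'. After: A=0 B=0 C=0 D=5 ZF=0 PC=6
Step 7: PC=6 exec 'SUB C, D'. After: A=0 B=0 C=-5 D=5 ZF=0 PC=7
Step 8: PC=7 exec 'ADD D, 7'. After: A=0 B=0 C=-5 D=12 ZF=0 PC=8
Step 9: PC=8 exec 'SUB B, 3'. After: A=0 B=-3 C=-5 D=12 ZF=0 PC=9
Step 10: PC=9 exec 'ADD B, 4'. After: A=0 B=1 C=-5 D=12 ZF=0 PC=10
Step 11: PC=10 exec 'ADD A, 3'. After: A=3 B=1 C=-5 D=12 ZF=0 PC=11
Step 12: PC=11 exec 'HALT'. After: A=3 B=1 C=-5 D=12 ZF=0 PC=11 HALTED
Total instructions executed: 12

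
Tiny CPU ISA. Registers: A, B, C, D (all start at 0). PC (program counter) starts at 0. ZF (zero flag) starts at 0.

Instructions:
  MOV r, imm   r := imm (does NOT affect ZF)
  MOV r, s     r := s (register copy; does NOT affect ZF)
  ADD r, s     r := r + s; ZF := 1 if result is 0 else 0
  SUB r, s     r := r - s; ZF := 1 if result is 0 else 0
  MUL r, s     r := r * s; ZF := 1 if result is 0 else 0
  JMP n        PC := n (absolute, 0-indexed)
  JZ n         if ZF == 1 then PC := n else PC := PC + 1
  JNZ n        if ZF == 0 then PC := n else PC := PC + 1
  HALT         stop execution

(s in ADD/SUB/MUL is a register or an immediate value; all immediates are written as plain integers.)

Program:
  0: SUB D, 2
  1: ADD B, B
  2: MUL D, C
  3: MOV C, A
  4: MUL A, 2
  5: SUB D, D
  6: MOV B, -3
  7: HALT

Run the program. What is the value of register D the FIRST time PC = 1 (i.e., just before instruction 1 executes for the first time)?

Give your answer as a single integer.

Step 1: PC=0 exec 'SUB D, 2'. After: A=0 B=0 C=0 D=-2 ZF=0 PC=1
First time PC=1: D=-2

-2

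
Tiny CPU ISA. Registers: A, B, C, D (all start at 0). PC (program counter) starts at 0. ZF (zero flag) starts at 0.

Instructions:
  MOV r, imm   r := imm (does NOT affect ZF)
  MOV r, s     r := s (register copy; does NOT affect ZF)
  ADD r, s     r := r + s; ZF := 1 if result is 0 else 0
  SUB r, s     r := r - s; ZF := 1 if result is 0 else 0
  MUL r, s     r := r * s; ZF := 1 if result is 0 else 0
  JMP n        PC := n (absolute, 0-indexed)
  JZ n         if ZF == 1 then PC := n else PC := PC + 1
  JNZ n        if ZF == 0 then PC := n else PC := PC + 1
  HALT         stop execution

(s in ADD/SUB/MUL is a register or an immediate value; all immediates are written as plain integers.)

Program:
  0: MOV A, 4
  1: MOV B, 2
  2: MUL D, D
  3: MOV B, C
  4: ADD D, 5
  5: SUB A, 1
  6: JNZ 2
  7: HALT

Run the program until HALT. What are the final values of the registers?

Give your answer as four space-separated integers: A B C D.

Step 1: PC=0 exec 'MOV A, 4'. After: A=4 B=0 C=0 D=0 ZF=0 PC=1
Step 2: PC=1 exec 'MOV B, 2'. After: A=4 B=2 C=0 D=0 ZF=0 PC=2
Step 3: PC=2 exec 'MUL D, D'. After: A=4 B=2 C=0 D=0 ZF=1 PC=3
Step 4: PC=3 exec 'MOV B, C'. After: A=4 B=0 C=0 D=0 ZF=1 PC=4
Step 5: PC=4 exec 'ADD D, 5'. After: A=4 B=0 C=0 D=5 ZF=0 PC=5
Step 6: PC=5 exec 'SUB A, 1'. After: A=3 B=0 C=0 D=5 ZF=0 PC=6
Step 7: PC=6 exec 'JNZ 2'. After: A=3 B=0 C=0 D=5 ZF=0 PC=2
Step 8: PC=2 exec 'MUL D, D'. After: A=3 B=0 C=0 D=25 ZF=0 PC=3
Step 9: PC=3 exec 'MOV B, C'. After: A=3 B=0 C=0 D=25 ZF=0 PC=4
Step 10: PC=4 exec 'ADD D, 5'. After: A=3 B=0 C=0 D=30 ZF=0 PC=5
Step 11: PC=5 exec 'SUB A, 1'. After: A=2 B=0 C=0 D=30 ZF=0 PC=6
Step 12: PC=6 exec 'JNZ 2'. After: A=2 B=0 C=0 D=30 ZF=0 PC=2
Step 13: PC=2 exec 'MUL D, D'. After: A=2 B=0 C=0 D=900 ZF=0 PC=3
Step 14: PC=3 exec 'MOV B, C'. After: A=2 B=0 C=0 D=900 ZF=0 PC=4
Step 15: PC=4 exec 'ADD D, 5'. After: A=2 B=0 C=0 D=905 ZF=0 PC=5
Step 16: PC=5 exec 'SUB A, 1'. After: A=1 B=0 C=0 D=905 ZF=0 PC=6
Step 17: PC=6 exec 'JNZ 2'. After: A=1 B=0 C=0 D=905 ZF=0 PC=2
Step 18: PC=2 exec 'MUL D, D'. After: A=1 B=0 C=0 D=819025 ZF=0 PC=3
Step 19: PC=3 exec 'MOV B, C'. After: A=1 B=0 C=0 D=819025 ZF=0 PC=4
Step 20: PC=4 exec 'ADD D, 5'. After: A=1 B=0 C=0 D=819030 ZF=0 PC=5
Step 21: PC=5 exec 'SUB A, 1'. After: A=0 B=0 C=0 D=819030 ZF=1 PC=6
Step 22: PC=6 exec 'JNZ 2'. After: A=0 B=0 C=0 D=819030 ZF=1 PC=7
Step 23: PC=7 exec 'HALT'. After: A=0 B=0 C=0 D=819030 ZF=1 PC=7 HALTED

Answer: 0 0 0 819030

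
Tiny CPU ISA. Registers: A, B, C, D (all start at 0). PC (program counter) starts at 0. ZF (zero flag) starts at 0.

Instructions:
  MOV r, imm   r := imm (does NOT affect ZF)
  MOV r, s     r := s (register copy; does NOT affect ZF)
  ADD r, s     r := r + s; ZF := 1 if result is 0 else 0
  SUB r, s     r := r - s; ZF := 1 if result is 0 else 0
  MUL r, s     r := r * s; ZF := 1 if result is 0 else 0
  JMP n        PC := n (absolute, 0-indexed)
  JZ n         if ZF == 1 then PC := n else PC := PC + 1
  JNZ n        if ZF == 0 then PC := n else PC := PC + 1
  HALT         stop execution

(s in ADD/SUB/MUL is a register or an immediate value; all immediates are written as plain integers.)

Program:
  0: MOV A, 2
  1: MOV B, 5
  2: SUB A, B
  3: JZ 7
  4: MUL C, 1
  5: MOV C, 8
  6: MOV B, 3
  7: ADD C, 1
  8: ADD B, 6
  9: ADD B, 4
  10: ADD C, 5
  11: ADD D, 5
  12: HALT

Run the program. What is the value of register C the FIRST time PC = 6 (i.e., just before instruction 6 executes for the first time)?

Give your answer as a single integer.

Step 1: PC=0 exec 'MOV A, 2'. After: A=2 B=0 C=0 D=0 ZF=0 PC=1
Step 2: PC=1 exec 'MOV B, 5'. After: A=2 B=5 C=0 D=0 ZF=0 PC=2
Step 3: PC=2 exec 'SUB A, B'. After: A=-3 B=5 C=0 D=0 ZF=0 PC=3
Step 4: PC=3 exec 'JZ 7'. After: A=-3 B=5 C=0 D=0 ZF=0 PC=4
Step 5: PC=4 exec 'MUL C, 1'. After: A=-3 B=5 C=0 D=0 ZF=1 PC=5
Step 6: PC=5 exec 'MOV C, 8'. After: A=-3 B=5 C=8 D=0 ZF=1 PC=6
First time PC=6: C=8

8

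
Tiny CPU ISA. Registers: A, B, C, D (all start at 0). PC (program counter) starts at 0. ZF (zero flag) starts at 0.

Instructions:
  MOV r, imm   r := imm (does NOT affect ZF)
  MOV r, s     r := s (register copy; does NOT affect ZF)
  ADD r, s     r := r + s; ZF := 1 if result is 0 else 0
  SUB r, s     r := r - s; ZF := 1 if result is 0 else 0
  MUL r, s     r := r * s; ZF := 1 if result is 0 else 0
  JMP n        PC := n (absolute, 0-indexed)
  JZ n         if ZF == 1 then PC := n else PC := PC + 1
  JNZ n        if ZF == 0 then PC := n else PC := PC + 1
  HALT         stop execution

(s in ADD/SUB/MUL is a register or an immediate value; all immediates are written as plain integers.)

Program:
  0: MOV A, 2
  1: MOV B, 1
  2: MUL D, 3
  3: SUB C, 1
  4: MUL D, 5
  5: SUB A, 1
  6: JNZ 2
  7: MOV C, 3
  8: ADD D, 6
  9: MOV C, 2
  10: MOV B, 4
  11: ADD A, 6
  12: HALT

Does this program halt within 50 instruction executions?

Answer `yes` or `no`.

Answer: yes

Derivation:
Step 1: PC=0 exec 'MOV A, 2'. After: A=2 B=0 C=0 D=0 ZF=0 PC=1
Step 2: PC=1 exec 'MOV B, 1'. After: A=2 B=1 C=0 D=0 ZF=0 PC=2
Step 3: PC=2 exec 'MUL D, 3'. After: A=2 B=1 C=0 D=0 ZF=1 PC=3
Step 4: PC=3 exec 'SUB C, 1'. After: A=2 B=1 C=-1 D=0 ZF=0 PC=4
Step 5: PC=4 exec 'MUL D, 5'. After: A=2 B=1 C=-1 D=0 ZF=1 PC=5
Step 6: PC=5 exec 'SUB A, 1'. After: A=1 B=1 C=-1 D=0 ZF=0 PC=6
Step 7: PC=6 exec 'JNZ 2'. After: A=1 B=1 C=-1 D=0 ZF=0 PC=2
Step 8: PC=2 exec 'MUL D, 3'. After: A=1 B=1 C=-1 D=0 ZF=1 PC=3
Step 9: PC=3 exec 'SUB C, 1'. After: A=1 B=1 C=-2 D=0 ZF=0 PC=4
Step 10: PC=4 exec 'MUL D, 5'. After: A=1 B=1 C=-2 D=0 ZF=1 PC=5
Step 11: PC=5 exec 'SUB A, 1'. After: A=0 B=1 C=-2 D=0 ZF=1 PC=6
Step 12: PC=6 exec 'JNZ 2'. After: A=0 B=1 C=-2 D=0 ZF=1 PC=7
Step 13: PC=7 exec 'MOV C, 3'. After: A=0 B=1 C=3 D=0 ZF=1 PC=8
Step 14: PC=8 exec 'ADD D, 6'. After: A=0 B=1 C=3 D=6 ZF=0 PC=9
Step 15: PC=9 exec 'MOV C, 2'. After: A=0 B=1 C=2 D=6 ZF=0 PC=10
Step 16: PC=10 exec 'MOV B, 4'. After: A=0 B=4 C=2 D=6 ZF=0 PC=11
Step 17: PC=11 exec 'ADD A, 6'. After: A=6 B=4 C=2 D=6 ZF=0 PC=12
Step 18: PC=12 exec 'HALT'. After: A=6 B=4 C=2 D=6 ZF=0 PC=12 HALTED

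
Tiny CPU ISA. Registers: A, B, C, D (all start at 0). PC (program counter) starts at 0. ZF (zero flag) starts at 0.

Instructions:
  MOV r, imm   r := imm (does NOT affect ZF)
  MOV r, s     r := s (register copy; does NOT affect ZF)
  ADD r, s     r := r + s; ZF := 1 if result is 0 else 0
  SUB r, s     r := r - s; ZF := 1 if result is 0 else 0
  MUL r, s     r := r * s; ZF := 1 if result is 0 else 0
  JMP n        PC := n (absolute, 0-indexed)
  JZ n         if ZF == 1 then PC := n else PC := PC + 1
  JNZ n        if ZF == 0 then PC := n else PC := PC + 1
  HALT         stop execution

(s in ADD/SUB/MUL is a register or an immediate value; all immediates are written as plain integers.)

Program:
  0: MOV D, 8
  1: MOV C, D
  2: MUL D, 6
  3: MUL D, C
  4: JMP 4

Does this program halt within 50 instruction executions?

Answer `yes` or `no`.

Step 1: PC=0 exec 'MOV D, 8'. After: A=0 B=0 C=0 D=8 ZF=0 PC=1
Step 2: PC=1 exec 'MOV C, D'. After: A=0 B=0 C=8 D=8 ZF=0 PC=2
Step 3: PC=2 exec 'MUL D, 6'. After: A=0 B=0 C=8 D=48 ZF=0 PC=3
Step 4: PC=3 exec 'MUL D, C'. After: A=0 B=0 C=8 D=384 ZF=0 PC=4
Step 5: PC=4 exec 'JMP 4'. After: A=0 B=0 C=8 D=384 ZF=0 PC=4
State after step 5 equals state after step 4: the program is in a cycle of length 1 and will never halt.

Answer: no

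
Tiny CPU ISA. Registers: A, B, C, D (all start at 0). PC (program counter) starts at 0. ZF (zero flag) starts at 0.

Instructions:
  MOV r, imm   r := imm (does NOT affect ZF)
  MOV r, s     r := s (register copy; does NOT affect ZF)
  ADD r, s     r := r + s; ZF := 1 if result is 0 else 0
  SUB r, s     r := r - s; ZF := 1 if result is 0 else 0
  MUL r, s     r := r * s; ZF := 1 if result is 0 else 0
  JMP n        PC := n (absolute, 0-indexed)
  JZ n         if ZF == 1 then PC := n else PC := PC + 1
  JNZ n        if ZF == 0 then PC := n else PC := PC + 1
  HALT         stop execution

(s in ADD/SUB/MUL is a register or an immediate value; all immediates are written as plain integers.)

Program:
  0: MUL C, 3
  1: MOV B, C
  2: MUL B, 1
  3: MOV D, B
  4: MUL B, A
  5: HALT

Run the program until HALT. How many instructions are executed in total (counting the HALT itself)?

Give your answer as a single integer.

Step 1: PC=0 exec 'MUL C, 3'. After: A=0 B=0 C=0 D=0 ZF=1 PC=1
Step 2: PC=1 exec 'MOV B, C'. After: A=0 B=0 C=0 D=0 ZF=1 PC=2
Step 3: PC=2 exec 'MUL B, 1'. After: A=0 B=0 C=0 D=0 ZF=1 PC=3
Step 4: PC=3 exec 'MOV D, B'. After: A=0 B=0 C=0 D=0 ZF=1 PC=4
Step 5: PC=4 exec 'MUL B, A'. After: A=0 B=0 C=0 D=0 ZF=1 PC=5
Step 6: PC=5 exec 'HALT'. After: A=0 B=0 C=0 D=0 ZF=1 PC=5 HALTED
Total instructions executed: 6

Answer: 6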